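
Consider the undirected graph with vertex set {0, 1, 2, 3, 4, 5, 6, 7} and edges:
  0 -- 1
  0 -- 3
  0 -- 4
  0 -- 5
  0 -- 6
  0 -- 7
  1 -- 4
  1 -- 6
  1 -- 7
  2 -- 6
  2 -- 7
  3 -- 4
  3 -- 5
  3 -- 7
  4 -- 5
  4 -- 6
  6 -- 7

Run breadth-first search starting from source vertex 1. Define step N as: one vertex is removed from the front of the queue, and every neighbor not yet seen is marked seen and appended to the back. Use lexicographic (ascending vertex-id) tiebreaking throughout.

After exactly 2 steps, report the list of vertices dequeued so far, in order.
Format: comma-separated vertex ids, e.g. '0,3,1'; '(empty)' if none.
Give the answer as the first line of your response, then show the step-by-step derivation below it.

1,0

step 1: dequeue 1; queue=[0,4,6,7]; order=1
step 2: dequeue 0; queue=[4,6,7,3,5]; order=1,0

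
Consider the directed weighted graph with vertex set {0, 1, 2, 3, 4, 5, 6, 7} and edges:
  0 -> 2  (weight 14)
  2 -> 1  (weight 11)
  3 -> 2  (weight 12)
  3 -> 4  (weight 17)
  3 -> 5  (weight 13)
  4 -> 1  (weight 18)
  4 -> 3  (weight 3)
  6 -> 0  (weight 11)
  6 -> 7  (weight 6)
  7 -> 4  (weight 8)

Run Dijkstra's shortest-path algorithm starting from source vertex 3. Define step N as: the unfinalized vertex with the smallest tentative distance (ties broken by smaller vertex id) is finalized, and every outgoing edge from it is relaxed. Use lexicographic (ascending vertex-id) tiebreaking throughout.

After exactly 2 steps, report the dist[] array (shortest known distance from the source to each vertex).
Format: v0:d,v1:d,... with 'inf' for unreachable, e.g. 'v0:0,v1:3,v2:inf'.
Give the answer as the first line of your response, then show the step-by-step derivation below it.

v0:inf,v1:23,v2:12,v3:0,v4:17,v5:13,v6:inf,v7:inf

step 1: dist = v0:inf,v1:inf,v2:12,v3:0,v4:17,v5:13,v6:inf,v7:inf
step 2: dist = v0:inf,v1:23,v2:12,v3:0,v4:17,v5:13,v6:inf,v7:inf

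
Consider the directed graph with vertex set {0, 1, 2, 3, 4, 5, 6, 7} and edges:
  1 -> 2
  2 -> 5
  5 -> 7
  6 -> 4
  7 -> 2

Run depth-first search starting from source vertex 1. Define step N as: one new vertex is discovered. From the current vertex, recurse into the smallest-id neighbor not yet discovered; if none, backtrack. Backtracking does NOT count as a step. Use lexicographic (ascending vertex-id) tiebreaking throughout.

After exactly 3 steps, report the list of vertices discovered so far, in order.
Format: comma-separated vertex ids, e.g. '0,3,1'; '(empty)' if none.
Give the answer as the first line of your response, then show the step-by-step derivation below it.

1,2,5

step 1: discover 1; path=1; order=1
step 2: discover 2; path=1>2; order=1,2
step 3: discover 5; path=1>2>5; order=1,2,5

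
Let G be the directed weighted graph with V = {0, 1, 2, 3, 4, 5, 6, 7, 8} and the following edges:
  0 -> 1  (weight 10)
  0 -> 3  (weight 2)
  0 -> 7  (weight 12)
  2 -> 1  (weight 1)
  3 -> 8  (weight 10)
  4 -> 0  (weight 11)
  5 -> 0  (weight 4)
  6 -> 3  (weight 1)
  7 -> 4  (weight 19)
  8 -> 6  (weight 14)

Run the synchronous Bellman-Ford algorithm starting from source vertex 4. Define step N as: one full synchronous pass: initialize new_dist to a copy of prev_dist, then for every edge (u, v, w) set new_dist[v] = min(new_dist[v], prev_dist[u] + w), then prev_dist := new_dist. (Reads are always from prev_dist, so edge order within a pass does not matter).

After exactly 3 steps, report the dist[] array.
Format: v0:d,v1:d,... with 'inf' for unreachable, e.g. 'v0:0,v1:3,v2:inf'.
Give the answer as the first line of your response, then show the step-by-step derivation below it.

v0:11,v1:21,v2:inf,v3:13,v4:0,v5:inf,v6:inf,v7:23,v8:23

step 1: dist = v0:11,v1:inf,v2:inf,v3:inf,v4:0,v5:inf,v6:inf,v7:inf,v8:inf
step 2: dist = v0:11,v1:21,v2:inf,v3:13,v4:0,v5:inf,v6:inf,v7:23,v8:inf
step 3: dist = v0:11,v1:21,v2:inf,v3:13,v4:0,v5:inf,v6:inf,v7:23,v8:23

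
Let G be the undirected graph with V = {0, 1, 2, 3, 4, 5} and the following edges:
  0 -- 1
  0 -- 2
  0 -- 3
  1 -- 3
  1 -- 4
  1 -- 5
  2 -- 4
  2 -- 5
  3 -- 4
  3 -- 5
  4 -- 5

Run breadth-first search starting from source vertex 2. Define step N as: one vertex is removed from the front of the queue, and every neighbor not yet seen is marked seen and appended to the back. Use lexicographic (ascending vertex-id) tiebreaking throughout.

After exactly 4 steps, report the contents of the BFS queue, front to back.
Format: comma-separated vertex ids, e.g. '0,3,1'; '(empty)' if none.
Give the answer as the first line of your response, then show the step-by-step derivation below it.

1,3

step 1: dequeue 2; queue=[0,4,5]; order=2
step 2: dequeue 0; queue=[4,5,1,3]; order=2,0
step 3: dequeue 4; queue=[5,1,3]; order=2,0,4
step 4: dequeue 5; queue=[1,3]; order=2,0,4,5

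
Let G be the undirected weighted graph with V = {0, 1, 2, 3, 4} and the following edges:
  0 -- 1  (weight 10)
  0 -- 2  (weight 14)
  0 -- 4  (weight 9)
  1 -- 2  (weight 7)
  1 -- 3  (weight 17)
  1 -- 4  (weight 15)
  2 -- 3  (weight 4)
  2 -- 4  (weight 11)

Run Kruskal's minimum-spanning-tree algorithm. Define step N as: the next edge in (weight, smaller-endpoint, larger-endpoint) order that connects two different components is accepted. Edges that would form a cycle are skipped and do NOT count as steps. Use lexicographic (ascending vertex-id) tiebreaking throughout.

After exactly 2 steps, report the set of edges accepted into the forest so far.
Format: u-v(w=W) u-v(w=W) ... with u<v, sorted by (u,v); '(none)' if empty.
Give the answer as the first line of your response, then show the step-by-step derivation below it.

1-2(w=7) 2-3(w=4)

step 1: add edge 2-3 (w=4); MST = {2-3(w=4)}
step 2: add edge 1-2 (w=7); MST = {1-2(w=7) 2-3(w=4)}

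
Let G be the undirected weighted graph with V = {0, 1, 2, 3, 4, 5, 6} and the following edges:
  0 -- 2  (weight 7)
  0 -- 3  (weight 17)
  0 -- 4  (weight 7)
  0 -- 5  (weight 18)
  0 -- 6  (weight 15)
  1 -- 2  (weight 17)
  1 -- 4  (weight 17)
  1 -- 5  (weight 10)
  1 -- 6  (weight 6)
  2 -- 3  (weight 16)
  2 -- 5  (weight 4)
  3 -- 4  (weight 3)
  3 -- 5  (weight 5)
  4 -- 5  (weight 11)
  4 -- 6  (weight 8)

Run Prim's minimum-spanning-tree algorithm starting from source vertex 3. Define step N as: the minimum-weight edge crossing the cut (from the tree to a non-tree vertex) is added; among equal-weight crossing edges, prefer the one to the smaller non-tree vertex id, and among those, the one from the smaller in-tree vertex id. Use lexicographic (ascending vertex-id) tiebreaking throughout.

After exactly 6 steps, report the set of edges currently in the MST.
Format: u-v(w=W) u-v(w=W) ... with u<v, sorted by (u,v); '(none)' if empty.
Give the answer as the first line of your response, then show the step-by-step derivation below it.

0-2(w=7) 1-6(w=6) 2-5(w=4) 3-4(w=3) 3-5(w=5) 4-6(w=8)

step 1: add edge 3-4 (w=3); MST = {3-4(w=3)}
step 2: add edge 3-5 (w=5); MST = {3-4(w=3) 3-5(w=5)}
step 3: add edge 2-5 (w=4); MST = {2-5(w=4) 3-4(w=3) 3-5(w=5)}
step 4: add edge 0-2 (w=7); MST = {0-2(w=7) 2-5(w=4) 3-4(w=3) 3-5(w=5)}
step 5: add edge 4-6 (w=8); MST = {0-2(w=7) 2-5(w=4) 3-4(w=3) 3-5(w=5) 4-6(w=8)}
step 6: add edge 1-6 (w=6); MST = {0-2(w=7) 1-6(w=6) 2-5(w=4) 3-4(w=3) 3-5(w=5) 4-6(w=8)}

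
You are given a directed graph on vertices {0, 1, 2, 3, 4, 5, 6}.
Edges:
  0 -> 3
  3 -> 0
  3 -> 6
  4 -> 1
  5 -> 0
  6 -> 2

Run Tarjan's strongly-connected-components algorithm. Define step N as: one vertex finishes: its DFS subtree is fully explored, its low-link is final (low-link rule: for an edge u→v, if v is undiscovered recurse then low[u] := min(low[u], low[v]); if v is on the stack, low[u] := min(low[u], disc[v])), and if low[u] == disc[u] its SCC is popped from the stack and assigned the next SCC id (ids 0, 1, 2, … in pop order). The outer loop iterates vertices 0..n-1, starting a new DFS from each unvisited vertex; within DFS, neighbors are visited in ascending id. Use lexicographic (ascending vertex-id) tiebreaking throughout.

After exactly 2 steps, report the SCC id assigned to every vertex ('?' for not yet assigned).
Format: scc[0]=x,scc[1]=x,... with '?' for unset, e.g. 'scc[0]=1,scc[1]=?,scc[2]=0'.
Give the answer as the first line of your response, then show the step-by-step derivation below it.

scc[0]=?,scc[1]=?,scc[2]=0,scc[3]=?,scc[4]=?,scc[5]=?,scc[6]=1

step 1: low=(low[0]=0,low[1]=?,low[2]=3,low[3]=0,low[4]=?,low[5]=?,low[6]=2); scc=(scc[0]=?,scc[1]=?,scc[2]=0,scc[3]=?,scc[4]=?,scc[5]=?,scc[6]=?)
step 2: low=(low[0]=0,low[1]=?,low[2]=3,low[3]=0,low[4]=?,low[5]=?,low[6]=2); scc=(scc[0]=?,scc[1]=?,scc[2]=0,scc[3]=?,scc[4]=?,scc[5]=?,scc[6]=1)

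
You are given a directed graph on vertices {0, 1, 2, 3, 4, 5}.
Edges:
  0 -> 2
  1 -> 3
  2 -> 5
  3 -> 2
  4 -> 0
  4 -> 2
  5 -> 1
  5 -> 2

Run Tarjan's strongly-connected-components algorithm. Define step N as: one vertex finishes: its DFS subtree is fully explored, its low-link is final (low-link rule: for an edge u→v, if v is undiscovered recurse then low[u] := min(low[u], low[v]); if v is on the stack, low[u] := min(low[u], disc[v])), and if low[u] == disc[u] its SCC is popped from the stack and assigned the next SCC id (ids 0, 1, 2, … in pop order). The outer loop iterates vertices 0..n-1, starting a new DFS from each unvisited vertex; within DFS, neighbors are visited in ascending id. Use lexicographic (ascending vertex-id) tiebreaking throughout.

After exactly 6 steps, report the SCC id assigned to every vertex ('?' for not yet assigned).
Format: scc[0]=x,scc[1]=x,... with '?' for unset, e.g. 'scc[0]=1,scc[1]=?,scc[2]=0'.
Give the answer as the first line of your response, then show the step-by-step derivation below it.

scc[0]=1,scc[1]=0,scc[2]=0,scc[3]=0,scc[4]=2,scc[5]=0

step 1: low=(low[0]=0,low[1]=3,low[2]=1,low[3]=1,low[4]=?,low[5]=2); scc=(scc[0]=?,scc[1]=?,scc[2]=?,scc[3]=?,scc[4]=?,scc[5]=?)
step 2: low=(low[0]=0,low[1]=1,low[2]=1,low[3]=1,low[4]=?,low[5]=2); scc=(scc[0]=?,scc[1]=?,scc[2]=?,scc[3]=?,scc[4]=?,scc[5]=?)
step 3: low=(low[0]=0,low[1]=1,low[2]=1,low[3]=1,low[4]=?,low[5]=1); scc=(scc[0]=?,scc[1]=?,scc[2]=?,scc[3]=?,scc[4]=?,scc[5]=?)
step 4: low=(low[0]=0,low[1]=1,low[2]=1,low[3]=1,low[4]=?,low[5]=1); scc=(scc[0]=?,scc[1]=0,scc[2]=0,scc[3]=0,scc[4]=?,scc[5]=0)
step 5: low=(low[0]=0,low[1]=1,low[2]=1,low[3]=1,low[4]=?,low[5]=1); scc=(scc[0]=1,scc[1]=0,scc[2]=0,scc[3]=0,scc[4]=?,scc[5]=0)
step 6: low=(low[0]=0,low[1]=1,low[2]=1,low[3]=1,low[4]=5,low[5]=1); scc=(scc[0]=1,scc[1]=0,scc[2]=0,scc[3]=0,scc[4]=2,scc[5]=0)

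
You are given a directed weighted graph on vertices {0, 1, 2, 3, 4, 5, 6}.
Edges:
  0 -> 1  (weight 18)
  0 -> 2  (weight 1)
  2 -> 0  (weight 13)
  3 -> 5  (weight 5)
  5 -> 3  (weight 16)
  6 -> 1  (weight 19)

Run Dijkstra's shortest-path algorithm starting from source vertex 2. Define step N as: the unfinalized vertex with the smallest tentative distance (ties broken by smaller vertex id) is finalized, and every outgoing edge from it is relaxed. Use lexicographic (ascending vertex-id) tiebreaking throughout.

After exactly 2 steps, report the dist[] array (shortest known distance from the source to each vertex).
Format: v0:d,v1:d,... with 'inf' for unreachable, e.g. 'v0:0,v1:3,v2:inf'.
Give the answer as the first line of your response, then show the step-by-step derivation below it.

v0:13,v1:31,v2:0,v3:inf,v4:inf,v5:inf,v6:inf

step 1: dist = v0:13,v1:inf,v2:0,v3:inf,v4:inf,v5:inf,v6:inf
step 2: dist = v0:13,v1:31,v2:0,v3:inf,v4:inf,v5:inf,v6:inf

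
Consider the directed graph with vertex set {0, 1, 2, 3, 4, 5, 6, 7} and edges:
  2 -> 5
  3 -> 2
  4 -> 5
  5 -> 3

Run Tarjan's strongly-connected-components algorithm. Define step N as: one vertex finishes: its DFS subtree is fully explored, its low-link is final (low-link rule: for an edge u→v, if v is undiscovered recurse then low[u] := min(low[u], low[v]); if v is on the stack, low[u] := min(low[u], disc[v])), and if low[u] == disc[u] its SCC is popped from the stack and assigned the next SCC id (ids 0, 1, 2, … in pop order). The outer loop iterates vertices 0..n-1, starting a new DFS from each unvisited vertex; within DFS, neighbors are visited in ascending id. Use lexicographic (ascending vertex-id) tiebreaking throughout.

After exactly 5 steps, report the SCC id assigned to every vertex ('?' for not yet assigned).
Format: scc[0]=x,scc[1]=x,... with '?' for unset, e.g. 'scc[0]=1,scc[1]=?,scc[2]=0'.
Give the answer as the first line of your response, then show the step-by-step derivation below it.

scc[0]=0,scc[1]=1,scc[2]=2,scc[3]=2,scc[4]=?,scc[5]=2,scc[6]=?,scc[7]=?

step 1: low=(low[0]=0,low[1]=?,low[2]=?,low[3]=?,low[4]=?,low[5]=?,low[6]=?,low[7]=?); scc=(scc[0]=0,scc[1]=?,scc[2]=?,scc[3]=?,scc[4]=?,scc[5]=?,scc[6]=?,scc[7]=?)
step 2: low=(low[0]=0,low[1]=1,low[2]=?,low[3]=?,low[4]=?,low[5]=?,low[6]=?,low[7]=?); scc=(scc[0]=0,scc[1]=1,scc[2]=?,scc[3]=?,scc[4]=?,scc[5]=?,scc[6]=?,scc[7]=?)
step 3: low=(low[0]=0,low[1]=1,low[2]=2,low[3]=2,low[4]=?,low[5]=3,low[6]=?,low[7]=?); scc=(scc[0]=0,scc[1]=1,scc[2]=?,scc[3]=?,scc[4]=?,scc[5]=?,scc[6]=?,scc[7]=?)
step 4: low=(low[0]=0,low[1]=1,low[2]=2,low[3]=2,low[4]=?,low[5]=2,low[6]=?,low[7]=?); scc=(scc[0]=0,scc[1]=1,scc[2]=?,scc[3]=?,scc[4]=?,scc[5]=?,scc[6]=?,scc[7]=?)
step 5: low=(low[0]=0,low[1]=1,low[2]=2,low[3]=2,low[4]=?,low[5]=2,low[6]=?,low[7]=?); scc=(scc[0]=0,scc[1]=1,scc[2]=2,scc[3]=2,scc[4]=?,scc[5]=2,scc[6]=?,scc[7]=?)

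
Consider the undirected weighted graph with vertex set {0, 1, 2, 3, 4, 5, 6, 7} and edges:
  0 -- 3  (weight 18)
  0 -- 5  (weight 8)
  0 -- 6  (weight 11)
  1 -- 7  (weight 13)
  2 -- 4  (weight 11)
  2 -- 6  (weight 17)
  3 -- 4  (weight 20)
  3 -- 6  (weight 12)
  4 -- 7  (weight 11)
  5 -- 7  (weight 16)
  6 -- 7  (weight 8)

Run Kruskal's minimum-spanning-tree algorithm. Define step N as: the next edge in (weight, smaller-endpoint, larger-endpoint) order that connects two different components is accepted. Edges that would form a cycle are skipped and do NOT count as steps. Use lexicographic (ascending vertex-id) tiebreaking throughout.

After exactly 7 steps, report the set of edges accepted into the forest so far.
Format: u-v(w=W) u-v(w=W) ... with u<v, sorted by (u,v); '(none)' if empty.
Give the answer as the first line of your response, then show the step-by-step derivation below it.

0-5(w=8) 0-6(w=11) 1-7(w=13) 2-4(w=11) 3-6(w=12) 4-7(w=11) 6-7(w=8)

step 1: add edge 0-5 (w=8); MST = {0-5(w=8)}
step 2: add edge 6-7 (w=8); MST = {0-5(w=8) 6-7(w=8)}
step 3: add edge 0-6 (w=11); MST = {0-5(w=8) 0-6(w=11) 6-7(w=8)}
step 4: add edge 2-4 (w=11); MST = {0-5(w=8) 0-6(w=11) 2-4(w=11) 6-7(w=8)}
step 5: add edge 4-7 (w=11); MST = {0-5(w=8) 0-6(w=11) 2-4(w=11) 4-7(w=11) 6-7(w=8)}
step 6: add edge 3-6 (w=12); MST = {0-5(w=8) 0-6(w=11) 2-4(w=11) 3-6(w=12) 4-7(w=11) 6-7(w=8)}
step 7: add edge 1-7 (w=13); MST = {0-5(w=8) 0-6(w=11) 1-7(w=13) 2-4(w=11) 3-6(w=12) 4-7(w=11) 6-7(w=8)}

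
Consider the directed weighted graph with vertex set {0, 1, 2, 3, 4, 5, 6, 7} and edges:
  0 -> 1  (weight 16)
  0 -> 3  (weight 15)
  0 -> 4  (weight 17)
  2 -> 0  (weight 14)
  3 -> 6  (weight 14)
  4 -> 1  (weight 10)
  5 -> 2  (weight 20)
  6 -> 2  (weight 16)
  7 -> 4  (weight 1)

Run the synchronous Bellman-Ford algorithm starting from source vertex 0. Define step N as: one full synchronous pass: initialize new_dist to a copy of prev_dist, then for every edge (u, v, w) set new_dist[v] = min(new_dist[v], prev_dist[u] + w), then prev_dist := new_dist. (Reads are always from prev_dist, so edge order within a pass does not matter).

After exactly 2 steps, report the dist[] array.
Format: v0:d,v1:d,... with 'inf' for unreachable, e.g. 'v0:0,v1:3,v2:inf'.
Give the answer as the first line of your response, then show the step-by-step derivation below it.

v0:0,v1:16,v2:inf,v3:15,v4:17,v5:inf,v6:29,v7:inf

step 1: dist = v0:0,v1:16,v2:inf,v3:15,v4:17,v5:inf,v6:inf,v7:inf
step 2: dist = v0:0,v1:16,v2:inf,v3:15,v4:17,v5:inf,v6:29,v7:inf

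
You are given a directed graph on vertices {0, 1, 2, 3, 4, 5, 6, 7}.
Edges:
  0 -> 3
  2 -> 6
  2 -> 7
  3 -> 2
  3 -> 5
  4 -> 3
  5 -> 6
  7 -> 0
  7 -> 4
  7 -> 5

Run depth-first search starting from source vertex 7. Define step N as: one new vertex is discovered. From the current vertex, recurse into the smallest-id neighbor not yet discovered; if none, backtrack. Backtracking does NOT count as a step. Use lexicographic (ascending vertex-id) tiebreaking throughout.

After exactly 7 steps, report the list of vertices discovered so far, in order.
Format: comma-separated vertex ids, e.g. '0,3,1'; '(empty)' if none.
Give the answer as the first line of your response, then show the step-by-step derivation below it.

7,0,3,2,6,5,4

step 1: discover 7; path=7; order=7
step 2: discover 0; path=7>0; order=7,0
step 3: discover 3; path=7>0>3; order=7,0,3
step 4: discover 2; path=7>0>3>2; order=7,0,3,2
step 5: discover 6; path=7>0>3>2>6; order=7,0,3,2,6
step 6: discover 5; path=7>0>3>5; order=7,0,3,2,6,5
step 7: discover 4; path=7>4; order=7,0,3,2,6,5,4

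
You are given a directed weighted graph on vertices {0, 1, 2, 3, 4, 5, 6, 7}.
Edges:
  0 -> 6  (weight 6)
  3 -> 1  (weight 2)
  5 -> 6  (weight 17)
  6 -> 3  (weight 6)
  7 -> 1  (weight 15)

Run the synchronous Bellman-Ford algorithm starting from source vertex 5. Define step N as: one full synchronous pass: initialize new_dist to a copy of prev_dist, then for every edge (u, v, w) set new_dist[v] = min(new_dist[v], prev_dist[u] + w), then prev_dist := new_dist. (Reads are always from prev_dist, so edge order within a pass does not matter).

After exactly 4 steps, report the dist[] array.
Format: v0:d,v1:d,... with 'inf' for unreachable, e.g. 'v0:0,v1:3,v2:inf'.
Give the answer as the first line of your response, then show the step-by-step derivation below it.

v0:inf,v1:25,v2:inf,v3:23,v4:inf,v5:0,v6:17,v7:inf

step 1: dist = v0:inf,v1:inf,v2:inf,v3:inf,v4:inf,v5:0,v6:17,v7:inf
step 2: dist = v0:inf,v1:inf,v2:inf,v3:23,v4:inf,v5:0,v6:17,v7:inf
step 3: dist = v0:inf,v1:25,v2:inf,v3:23,v4:inf,v5:0,v6:17,v7:inf
step 4: dist = v0:inf,v1:25,v2:inf,v3:23,v4:inf,v5:0,v6:17,v7:inf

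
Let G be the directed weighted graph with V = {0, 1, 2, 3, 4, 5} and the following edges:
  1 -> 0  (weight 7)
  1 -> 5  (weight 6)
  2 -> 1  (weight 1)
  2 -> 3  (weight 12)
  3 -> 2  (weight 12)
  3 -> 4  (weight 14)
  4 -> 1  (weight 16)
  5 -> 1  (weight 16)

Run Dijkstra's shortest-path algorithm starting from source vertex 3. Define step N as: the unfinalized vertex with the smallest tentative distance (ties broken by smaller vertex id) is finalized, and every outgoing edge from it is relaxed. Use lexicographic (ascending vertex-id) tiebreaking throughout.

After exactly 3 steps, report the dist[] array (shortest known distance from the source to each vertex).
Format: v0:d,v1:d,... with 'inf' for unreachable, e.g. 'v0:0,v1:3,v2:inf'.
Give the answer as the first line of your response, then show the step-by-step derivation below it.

v0:20,v1:13,v2:12,v3:0,v4:14,v5:19

step 1: dist = v0:inf,v1:inf,v2:12,v3:0,v4:14,v5:inf
step 2: dist = v0:inf,v1:13,v2:12,v3:0,v4:14,v5:inf
step 3: dist = v0:20,v1:13,v2:12,v3:0,v4:14,v5:19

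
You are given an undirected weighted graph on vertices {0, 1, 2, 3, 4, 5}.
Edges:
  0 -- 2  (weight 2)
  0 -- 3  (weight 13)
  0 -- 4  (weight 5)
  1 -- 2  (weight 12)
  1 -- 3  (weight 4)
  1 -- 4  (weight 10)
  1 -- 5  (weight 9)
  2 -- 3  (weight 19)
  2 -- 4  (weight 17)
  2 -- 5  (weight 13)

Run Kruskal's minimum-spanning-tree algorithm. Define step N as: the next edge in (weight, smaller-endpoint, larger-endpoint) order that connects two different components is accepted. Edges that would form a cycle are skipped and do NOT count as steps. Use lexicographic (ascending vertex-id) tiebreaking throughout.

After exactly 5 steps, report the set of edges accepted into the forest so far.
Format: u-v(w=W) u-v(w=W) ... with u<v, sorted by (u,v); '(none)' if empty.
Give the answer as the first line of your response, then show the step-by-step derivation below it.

0-2(w=2) 0-4(w=5) 1-3(w=4) 1-4(w=10) 1-5(w=9)

step 1: add edge 0-2 (w=2); MST = {0-2(w=2)}
step 2: add edge 1-3 (w=4); MST = {0-2(w=2) 1-3(w=4)}
step 3: add edge 0-4 (w=5); MST = {0-2(w=2) 0-4(w=5) 1-3(w=4)}
step 4: add edge 1-5 (w=9); MST = {0-2(w=2) 0-4(w=5) 1-3(w=4) 1-5(w=9)}
step 5: add edge 1-4 (w=10); MST = {0-2(w=2) 0-4(w=5) 1-3(w=4) 1-4(w=10) 1-5(w=9)}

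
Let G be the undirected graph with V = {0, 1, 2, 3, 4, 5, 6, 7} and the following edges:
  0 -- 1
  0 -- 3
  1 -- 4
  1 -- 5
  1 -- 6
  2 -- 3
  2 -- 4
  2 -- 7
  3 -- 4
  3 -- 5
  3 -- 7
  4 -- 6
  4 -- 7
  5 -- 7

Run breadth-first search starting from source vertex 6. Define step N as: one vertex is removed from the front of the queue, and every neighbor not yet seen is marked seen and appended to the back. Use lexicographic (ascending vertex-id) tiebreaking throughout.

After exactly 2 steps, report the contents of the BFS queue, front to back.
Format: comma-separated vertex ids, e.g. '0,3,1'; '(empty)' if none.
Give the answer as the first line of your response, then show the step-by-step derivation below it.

4,0,5

step 1: dequeue 6; queue=[1,4]; order=6
step 2: dequeue 1; queue=[4,0,5]; order=6,1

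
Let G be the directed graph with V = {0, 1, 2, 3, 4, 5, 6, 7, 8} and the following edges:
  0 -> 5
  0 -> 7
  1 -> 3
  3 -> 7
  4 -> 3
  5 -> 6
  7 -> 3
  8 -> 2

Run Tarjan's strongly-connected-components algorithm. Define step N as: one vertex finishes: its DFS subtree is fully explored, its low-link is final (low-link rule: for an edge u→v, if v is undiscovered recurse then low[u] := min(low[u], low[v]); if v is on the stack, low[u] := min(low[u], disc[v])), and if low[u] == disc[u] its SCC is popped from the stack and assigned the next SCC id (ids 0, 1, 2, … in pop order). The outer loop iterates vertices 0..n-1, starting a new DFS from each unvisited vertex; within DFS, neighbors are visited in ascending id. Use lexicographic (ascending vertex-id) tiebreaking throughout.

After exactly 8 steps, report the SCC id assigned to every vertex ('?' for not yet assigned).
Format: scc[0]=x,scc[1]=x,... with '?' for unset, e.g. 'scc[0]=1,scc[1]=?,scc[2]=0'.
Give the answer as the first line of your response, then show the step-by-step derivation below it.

scc[0]=3,scc[1]=4,scc[2]=5,scc[3]=2,scc[4]=6,scc[5]=1,scc[6]=0,scc[7]=2,scc[8]=?

step 1: low=(low[0]=0,low[1]=?,low[2]=?,low[3]=?,low[4]=?,low[5]=1,low[6]=2,low[7]=?,low[8]=?); scc=(scc[0]=?,scc[1]=?,scc[2]=?,scc[3]=?,scc[4]=?,scc[5]=?,scc[6]=0,scc[7]=?,scc[8]=?)
step 2: low=(low[0]=0,low[1]=?,low[2]=?,low[3]=?,low[4]=?,low[5]=1,low[6]=2,low[7]=?,low[8]=?); scc=(scc[0]=?,scc[1]=?,scc[2]=?,scc[3]=?,scc[4]=?,scc[5]=1,scc[6]=0,scc[7]=?,scc[8]=?)
step 3: low=(low[0]=0,low[1]=?,low[2]=?,low[3]=3,low[4]=?,low[5]=1,low[6]=2,low[7]=3,low[8]=?); scc=(scc[0]=?,scc[1]=?,scc[2]=?,scc[3]=?,scc[4]=?,scc[5]=1,scc[6]=0,scc[7]=?,scc[8]=?)
step 4: low=(low[0]=0,low[1]=?,low[2]=?,low[3]=3,low[4]=?,low[5]=1,low[6]=2,low[7]=3,low[8]=?); scc=(scc[0]=?,scc[1]=?,scc[2]=?,scc[3]=2,scc[4]=?,scc[5]=1,scc[6]=0,scc[7]=2,scc[8]=?)
step 5: low=(low[0]=0,low[1]=?,low[2]=?,low[3]=3,low[4]=?,low[5]=1,low[6]=2,low[7]=3,low[8]=?); scc=(scc[0]=3,scc[1]=?,scc[2]=?,scc[3]=2,scc[4]=?,scc[5]=1,scc[6]=0,scc[7]=2,scc[8]=?)
step 6: low=(low[0]=0,low[1]=5,low[2]=?,low[3]=3,low[4]=?,low[5]=1,low[6]=2,low[7]=3,low[8]=?); scc=(scc[0]=3,scc[1]=4,scc[2]=?,scc[3]=2,scc[4]=?,scc[5]=1,scc[6]=0,scc[7]=2,scc[8]=?)
step 7: low=(low[0]=0,low[1]=5,low[2]=6,low[3]=3,low[4]=?,low[5]=1,low[6]=2,low[7]=3,low[8]=?); scc=(scc[0]=3,scc[1]=4,scc[2]=5,scc[3]=2,scc[4]=?,scc[5]=1,scc[6]=0,scc[7]=2,scc[8]=?)
step 8: low=(low[0]=0,low[1]=5,low[2]=6,low[3]=3,low[4]=7,low[5]=1,low[6]=2,low[7]=3,low[8]=?); scc=(scc[0]=3,scc[1]=4,scc[2]=5,scc[3]=2,scc[4]=6,scc[5]=1,scc[6]=0,scc[7]=2,scc[8]=?)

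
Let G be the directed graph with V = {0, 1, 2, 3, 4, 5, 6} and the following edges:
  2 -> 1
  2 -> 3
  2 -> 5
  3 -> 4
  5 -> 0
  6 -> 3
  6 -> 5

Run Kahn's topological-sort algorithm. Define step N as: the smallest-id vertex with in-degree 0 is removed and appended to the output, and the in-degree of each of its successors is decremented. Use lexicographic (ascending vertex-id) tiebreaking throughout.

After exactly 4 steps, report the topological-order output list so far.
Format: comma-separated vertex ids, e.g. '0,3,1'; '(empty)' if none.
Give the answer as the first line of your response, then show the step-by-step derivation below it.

2,1,6,3

step 1: output 2; order=[2]; indeg=(1,0,0,1,1,1,0)
step 2: output 1; order=[2,1]; indeg=(1,0,0,1,1,1,0)
step 3: output 6; order=[2,1,6]; indeg=(1,0,0,0,1,0,0)
step 4: output 3; order=[2,1,6,3]; indeg=(1,0,0,0,0,0,0)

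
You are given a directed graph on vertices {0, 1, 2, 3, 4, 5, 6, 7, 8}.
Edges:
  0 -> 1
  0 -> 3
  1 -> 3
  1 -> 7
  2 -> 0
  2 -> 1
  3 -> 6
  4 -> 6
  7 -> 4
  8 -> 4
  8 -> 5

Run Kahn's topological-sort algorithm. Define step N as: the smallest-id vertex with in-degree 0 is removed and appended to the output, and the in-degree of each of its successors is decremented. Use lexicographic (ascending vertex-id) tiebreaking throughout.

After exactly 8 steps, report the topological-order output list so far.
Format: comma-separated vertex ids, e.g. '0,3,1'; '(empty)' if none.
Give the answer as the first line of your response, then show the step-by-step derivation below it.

2,0,1,3,7,8,4,5

step 1: output 2; order=[2]; indeg=(0,1,0,2,2,1,2,1,0)
step 2: output 0; order=[2,0]; indeg=(0,0,0,1,2,1,2,1,0)
step 3: output 1; order=[2,0,1]; indeg=(0,0,0,0,2,1,2,0,0)
step 4: output 3; order=[2,0,1,3]; indeg=(0,0,0,0,2,1,1,0,0)
step 5: output 7; order=[2,0,1,3,7]; indeg=(0,0,0,0,1,1,1,0,0)
step 6: output 8; order=[2,0,1,3,7,8]; indeg=(0,0,0,0,0,0,1,0,0)
step 7: output 4; order=[2,0,1,3,7,8,4]; indeg=(0,0,0,0,0,0,0,0,0)
step 8: output 5; order=[2,0,1,3,7,8,4,5]; indeg=(0,0,0,0,0,0,0,0,0)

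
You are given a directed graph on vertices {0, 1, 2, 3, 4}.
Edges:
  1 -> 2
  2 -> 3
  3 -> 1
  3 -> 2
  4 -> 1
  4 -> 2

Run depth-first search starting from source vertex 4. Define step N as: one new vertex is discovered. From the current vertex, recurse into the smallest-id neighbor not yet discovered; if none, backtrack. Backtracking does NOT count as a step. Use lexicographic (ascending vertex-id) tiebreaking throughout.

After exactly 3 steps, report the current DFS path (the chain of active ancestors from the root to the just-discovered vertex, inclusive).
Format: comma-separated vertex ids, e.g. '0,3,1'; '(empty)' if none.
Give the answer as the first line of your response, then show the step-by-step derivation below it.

4,1,2

step 1: discover 4; path=4; order=4
step 2: discover 1; path=4>1; order=4,1
step 3: discover 2; path=4>1>2; order=4,1,2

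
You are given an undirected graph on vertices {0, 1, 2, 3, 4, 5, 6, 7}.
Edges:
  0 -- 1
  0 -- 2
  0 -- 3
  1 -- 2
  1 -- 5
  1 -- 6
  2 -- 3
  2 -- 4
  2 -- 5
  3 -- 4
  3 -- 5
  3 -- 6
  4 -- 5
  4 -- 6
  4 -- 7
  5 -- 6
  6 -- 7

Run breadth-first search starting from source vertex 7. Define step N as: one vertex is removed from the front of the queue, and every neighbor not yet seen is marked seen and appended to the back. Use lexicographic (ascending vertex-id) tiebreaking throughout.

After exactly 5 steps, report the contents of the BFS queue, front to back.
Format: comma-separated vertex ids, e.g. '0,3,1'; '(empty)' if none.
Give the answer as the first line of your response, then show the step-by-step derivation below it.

5,1,0

step 1: dequeue 7; queue=[4,6]; order=7
step 2: dequeue 4; queue=[6,2,3,5]; order=7,4
step 3: dequeue 6; queue=[2,3,5,1]; order=7,4,6
step 4: dequeue 2; queue=[3,5,1,0]; order=7,4,6,2
step 5: dequeue 3; queue=[5,1,0]; order=7,4,6,2,3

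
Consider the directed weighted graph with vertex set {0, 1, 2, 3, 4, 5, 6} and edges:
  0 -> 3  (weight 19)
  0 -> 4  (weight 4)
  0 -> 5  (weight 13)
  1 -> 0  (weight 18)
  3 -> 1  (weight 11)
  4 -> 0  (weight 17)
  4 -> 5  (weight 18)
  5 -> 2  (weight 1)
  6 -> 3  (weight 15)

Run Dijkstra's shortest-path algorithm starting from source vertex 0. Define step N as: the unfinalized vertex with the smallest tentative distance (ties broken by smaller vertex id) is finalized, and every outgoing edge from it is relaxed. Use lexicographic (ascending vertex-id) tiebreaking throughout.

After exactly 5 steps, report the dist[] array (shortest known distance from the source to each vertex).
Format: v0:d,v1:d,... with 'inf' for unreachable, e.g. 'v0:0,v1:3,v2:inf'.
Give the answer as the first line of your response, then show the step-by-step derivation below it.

v0:0,v1:30,v2:14,v3:19,v4:4,v5:13,v6:inf

step 1: dist = v0:0,v1:inf,v2:inf,v3:19,v4:4,v5:13,v6:inf
step 2: dist = v0:0,v1:inf,v2:inf,v3:19,v4:4,v5:13,v6:inf
step 3: dist = v0:0,v1:inf,v2:14,v3:19,v4:4,v5:13,v6:inf
step 4: dist = v0:0,v1:inf,v2:14,v3:19,v4:4,v5:13,v6:inf
step 5: dist = v0:0,v1:30,v2:14,v3:19,v4:4,v5:13,v6:inf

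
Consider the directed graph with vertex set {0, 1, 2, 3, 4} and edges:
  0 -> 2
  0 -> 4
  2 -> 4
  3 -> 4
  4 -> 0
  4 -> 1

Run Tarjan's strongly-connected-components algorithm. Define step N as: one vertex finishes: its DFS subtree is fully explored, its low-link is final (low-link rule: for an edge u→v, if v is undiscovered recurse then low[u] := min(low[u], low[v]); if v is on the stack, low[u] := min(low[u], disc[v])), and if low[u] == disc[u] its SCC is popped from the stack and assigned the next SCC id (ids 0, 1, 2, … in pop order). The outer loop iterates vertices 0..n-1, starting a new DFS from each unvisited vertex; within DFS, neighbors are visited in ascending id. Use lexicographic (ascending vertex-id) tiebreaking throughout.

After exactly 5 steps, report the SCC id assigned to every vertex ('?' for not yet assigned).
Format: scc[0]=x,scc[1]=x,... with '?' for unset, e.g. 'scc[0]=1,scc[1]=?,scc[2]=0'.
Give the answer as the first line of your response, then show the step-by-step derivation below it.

scc[0]=1,scc[1]=0,scc[2]=1,scc[3]=2,scc[4]=1

step 1: low=(low[0]=0,low[1]=3,low[2]=1,low[3]=?,low[4]=0); scc=(scc[0]=?,scc[1]=0,scc[2]=?,scc[3]=?,scc[4]=?)
step 2: low=(low[0]=0,low[1]=3,low[2]=1,low[3]=?,low[4]=0); scc=(scc[0]=?,scc[1]=0,scc[2]=?,scc[3]=?,scc[4]=?)
step 3: low=(low[0]=0,low[1]=3,low[2]=0,low[3]=?,low[4]=0); scc=(scc[0]=?,scc[1]=0,scc[2]=?,scc[3]=?,scc[4]=?)
step 4: low=(low[0]=0,low[1]=3,low[2]=0,low[3]=?,low[4]=0); scc=(scc[0]=1,scc[1]=0,scc[2]=1,scc[3]=?,scc[4]=1)
step 5: low=(low[0]=0,low[1]=3,low[2]=0,low[3]=4,low[4]=0); scc=(scc[0]=1,scc[1]=0,scc[2]=1,scc[3]=2,scc[4]=1)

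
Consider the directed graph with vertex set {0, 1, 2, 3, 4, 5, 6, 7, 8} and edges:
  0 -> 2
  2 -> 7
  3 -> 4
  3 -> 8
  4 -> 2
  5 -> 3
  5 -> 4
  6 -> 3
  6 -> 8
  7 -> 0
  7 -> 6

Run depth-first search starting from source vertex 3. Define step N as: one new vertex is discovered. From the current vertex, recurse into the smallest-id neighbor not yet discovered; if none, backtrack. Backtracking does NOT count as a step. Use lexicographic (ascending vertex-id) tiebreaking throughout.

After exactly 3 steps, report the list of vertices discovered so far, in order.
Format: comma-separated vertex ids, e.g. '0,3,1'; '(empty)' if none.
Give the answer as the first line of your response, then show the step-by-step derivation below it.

3,4,2

step 1: discover 3; path=3; order=3
step 2: discover 4; path=3>4; order=3,4
step 3: discover 2; path=3>4>2; order=3,4,2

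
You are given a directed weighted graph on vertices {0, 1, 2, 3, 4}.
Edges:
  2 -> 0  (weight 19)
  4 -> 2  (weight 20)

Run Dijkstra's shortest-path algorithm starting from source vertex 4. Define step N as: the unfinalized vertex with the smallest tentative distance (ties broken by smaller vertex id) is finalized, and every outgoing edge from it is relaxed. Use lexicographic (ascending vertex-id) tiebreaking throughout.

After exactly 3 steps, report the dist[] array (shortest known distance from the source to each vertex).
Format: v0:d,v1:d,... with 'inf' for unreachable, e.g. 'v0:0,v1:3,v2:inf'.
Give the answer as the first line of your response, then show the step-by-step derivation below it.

v0:39,v1:inf,v2:20,v3:inf,v4:0

step 1: dist = v0:inf,v1:inf,v2:20,v3:inf,v4:0
step 2: dist = v0:39,v1:inf,v2:20,v3:inf,v4:0
step 3: dist = v0:39,v1:inf,v2:20,v3:inf,v4:0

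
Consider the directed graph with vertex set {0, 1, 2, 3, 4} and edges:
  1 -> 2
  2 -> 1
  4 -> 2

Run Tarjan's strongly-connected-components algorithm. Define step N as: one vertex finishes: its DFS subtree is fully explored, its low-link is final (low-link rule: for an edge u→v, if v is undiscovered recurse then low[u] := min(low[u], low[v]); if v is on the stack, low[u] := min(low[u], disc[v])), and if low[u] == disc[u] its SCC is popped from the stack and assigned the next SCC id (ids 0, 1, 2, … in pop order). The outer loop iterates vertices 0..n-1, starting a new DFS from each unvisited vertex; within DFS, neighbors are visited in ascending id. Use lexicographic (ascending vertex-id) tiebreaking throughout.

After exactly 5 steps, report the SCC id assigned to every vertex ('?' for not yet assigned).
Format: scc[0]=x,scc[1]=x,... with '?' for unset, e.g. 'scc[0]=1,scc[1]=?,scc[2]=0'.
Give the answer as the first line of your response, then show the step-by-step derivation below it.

scc[0]=0,scc[1]=1,scc[2]=1,scc[3]=2,scc[4]=3

step 1: low=(low[0]=0,low[1]=?,low[2]=?,low[3]=?,low[4]=?); scc=(scc[0]=0,scc[1]=?,scc[2]=?,scc[3]=?,scc[4]=?)
step 2: low=(low[0]=0,low[1]=1,low[2]=1,low[3]=?,low[4]=?); scc=(scc[0]=0,scc[1]=?,scc[2]=?,scc[3]=?,scc[4]=?)
step 3: low=(low[0]=0,low[1]=1,low[2]=1,low[3]=?,low[4]=?); scc=(scc[0]=0,scc[1]=1,scc[2]=1,scc[3]=?,scc[4]=?)
step 4: low=(low[0]=0,low[1]=1,low[2]=1,low[3]=3,low[4]=?); scc=(scc[0]=0,scc[1]=1,scc[2]=1,scc[3]=2,scc[4]=?)
step 5: low=(low[0]=0,low[1]=1,low[2]=1,low[3]=3,low[4]=4); scc=(scc[0]=0,scc[1]=1,scc[2]=1,scc[3]=2,scc[4]=3)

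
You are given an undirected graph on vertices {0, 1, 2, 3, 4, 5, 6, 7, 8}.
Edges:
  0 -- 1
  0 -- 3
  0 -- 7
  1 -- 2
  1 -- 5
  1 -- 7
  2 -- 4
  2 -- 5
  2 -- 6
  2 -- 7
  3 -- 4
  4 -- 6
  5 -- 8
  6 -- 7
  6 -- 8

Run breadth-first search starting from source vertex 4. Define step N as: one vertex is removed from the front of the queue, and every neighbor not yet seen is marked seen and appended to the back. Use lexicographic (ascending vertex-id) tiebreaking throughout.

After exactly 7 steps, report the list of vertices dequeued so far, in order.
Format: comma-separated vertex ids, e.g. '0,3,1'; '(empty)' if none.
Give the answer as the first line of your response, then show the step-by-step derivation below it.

4,2,3,6,1,5,7

step 1: dequeue 4; queue=[2,3,6]; order=4
step 2: dequeue 2; queue=[3,6,1,5,7]; order=4,2
step 3: dequeue 3; queue=[6,1,5,7,0]; order=4,2,3
step 4: dequeue 6; queue=[1,5,7,0,8]; order=4,2,3,6
step 5: dequeue 1; queue=[5,7,0,8]; order=4,2,3,6,1
step 6: dequeue 5; queue=[7,0,8]; order=4,2,3,6,1,5
step 7: dequeue 7; queue=[0,8]; order=4,2,3,6,1,5,7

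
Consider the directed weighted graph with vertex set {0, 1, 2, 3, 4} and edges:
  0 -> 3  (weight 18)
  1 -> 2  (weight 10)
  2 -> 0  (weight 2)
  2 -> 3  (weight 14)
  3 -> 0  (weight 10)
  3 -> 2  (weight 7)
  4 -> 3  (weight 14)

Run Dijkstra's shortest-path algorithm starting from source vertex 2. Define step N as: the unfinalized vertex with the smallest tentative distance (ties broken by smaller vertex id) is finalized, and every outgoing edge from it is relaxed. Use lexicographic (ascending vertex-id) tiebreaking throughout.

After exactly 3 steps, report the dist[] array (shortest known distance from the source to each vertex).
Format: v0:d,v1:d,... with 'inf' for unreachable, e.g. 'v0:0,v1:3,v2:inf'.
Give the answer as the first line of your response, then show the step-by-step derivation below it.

v0:2,v1:inf,v2:0,v3:14,v4:inf

step 1: dist = v0:2,v1:inf,v2:0,v3:14,v4:inf
step 2: dist = v0:2,v1:inf,v2:0,v3:14,v4:inf
step 3: dist = v0:2,v1:inf,v2:0,v3:14,v4:inf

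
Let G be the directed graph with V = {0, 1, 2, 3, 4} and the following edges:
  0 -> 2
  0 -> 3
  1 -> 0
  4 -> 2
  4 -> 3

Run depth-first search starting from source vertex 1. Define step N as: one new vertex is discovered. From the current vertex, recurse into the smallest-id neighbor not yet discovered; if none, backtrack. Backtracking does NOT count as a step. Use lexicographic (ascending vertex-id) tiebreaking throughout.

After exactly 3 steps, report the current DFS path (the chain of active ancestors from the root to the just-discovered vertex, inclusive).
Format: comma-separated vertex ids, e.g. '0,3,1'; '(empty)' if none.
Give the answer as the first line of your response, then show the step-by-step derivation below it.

1,0,2

step 1: discover 1; path=1; order=1
step 2: discover 0; path=1>0; order=1,0
step 3: discover 2; path=1>0>2; order=1,0,2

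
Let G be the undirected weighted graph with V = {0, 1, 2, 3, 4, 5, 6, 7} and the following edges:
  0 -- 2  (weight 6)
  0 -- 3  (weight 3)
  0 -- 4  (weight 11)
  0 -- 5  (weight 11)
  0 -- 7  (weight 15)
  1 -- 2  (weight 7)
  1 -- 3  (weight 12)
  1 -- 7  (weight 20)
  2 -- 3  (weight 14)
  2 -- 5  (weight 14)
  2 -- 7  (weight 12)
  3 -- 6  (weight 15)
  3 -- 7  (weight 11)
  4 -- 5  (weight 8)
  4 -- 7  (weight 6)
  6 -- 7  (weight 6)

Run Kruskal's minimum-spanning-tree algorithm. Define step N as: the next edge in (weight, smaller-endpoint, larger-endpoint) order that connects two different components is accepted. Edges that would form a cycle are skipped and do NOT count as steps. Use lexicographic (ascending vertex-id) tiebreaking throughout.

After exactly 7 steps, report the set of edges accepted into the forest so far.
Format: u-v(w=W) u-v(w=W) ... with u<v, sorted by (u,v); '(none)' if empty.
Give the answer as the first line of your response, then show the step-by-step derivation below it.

0-2(w=6) 0-3(w=3) 0-4(w=11) 1-2(w=7) 4-5(w=8) 4-7(w=6) 6-7(w=6)

step 1: add edge 0-3 (w=3); MST = {0-3(w=3)}
step 2: add edge 0-2 (w=6); MST = {0-2(w=6) 0-3(w=3)}
step 3: add edge 4-7 (w=6); MST = {0-2(w=6) 0-3(w=3) 4-7(w=6)}
step 4: add edge 6-7 (w=6); MST = {0-2(w=6) 0-3(w=3) 4-7(w=6) 6-7(w=6)}
step 5: add edge 1-2 (w=7); MST = {0-2(w=6) 0-3(w=3) 1-2(w=7) 4-7(w=6) 6-7(w=6)}
step 6: add edge 4-5 (w=8); MST = {0-2(w=6) 0-3(w=3) 1-2(w=7) 4-5(w=8) 4-7(w=6) 6-7(w=6)}
step 7: add edge 0-4 (w=11); MST = {0-2(w=6) 0-3(w=3) 0-4(w=11) 1-2(w=7) 4-5(w=8) 4-7(w=6) 6-7(w=6)}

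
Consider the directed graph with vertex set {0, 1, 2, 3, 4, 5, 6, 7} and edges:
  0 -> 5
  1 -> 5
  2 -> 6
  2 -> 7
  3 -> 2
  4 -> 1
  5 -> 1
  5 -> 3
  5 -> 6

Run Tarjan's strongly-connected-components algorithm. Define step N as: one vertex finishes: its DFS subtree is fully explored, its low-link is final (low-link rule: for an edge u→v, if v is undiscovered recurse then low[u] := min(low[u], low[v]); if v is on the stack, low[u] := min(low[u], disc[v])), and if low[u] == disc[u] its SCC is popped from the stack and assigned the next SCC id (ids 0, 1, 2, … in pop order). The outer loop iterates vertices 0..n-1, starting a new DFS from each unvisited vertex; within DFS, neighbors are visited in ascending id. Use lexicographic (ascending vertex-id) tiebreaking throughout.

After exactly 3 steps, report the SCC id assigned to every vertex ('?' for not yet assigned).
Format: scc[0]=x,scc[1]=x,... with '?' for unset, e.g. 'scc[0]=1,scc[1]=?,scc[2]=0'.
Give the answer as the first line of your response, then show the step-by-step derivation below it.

scc[0]=?,scc[1]=?,scc[2]=?,scc[3]=?,scc[4]=?,scc[5]=?,scc[6]=0,scc[7]=1

step 1: low=(low[0]=0,low[1]=1,low[2]=?,low[3]=?,low[4]=?,low[5]=1,low[6]=?,low[7]=?); scc=(scc[0]=?,scc[1]=?,scc[2]=?,scc[3]=?,scc[4]=?,scc[5]=?,scc[6]=?,scc[7]=?)
step 2: low=(low[0]=0,low[1]=1,low[2]=4,low[3]=3,low[4]=?,low[5]=1,low[6]=5,low[7]=?); scc=(scc[0]=?,scc[1]=?,scc[2]=?,scc[3]=?,scc[4]=?,scc[5]=?,scc[6]=0,scc[7]=?)
step 3: low=(low[0]=0,low[1]=1,low[2]=4,low[3]=3,low[4]=?,low[5]=1,low[6]=5,low[7]=6); scc=(scc[0]=?,scc[1]=?,scc[2]=?,scc[3]=?,scc[4]=?,scc[5]=?,scc[6]=0,scc[7]=1)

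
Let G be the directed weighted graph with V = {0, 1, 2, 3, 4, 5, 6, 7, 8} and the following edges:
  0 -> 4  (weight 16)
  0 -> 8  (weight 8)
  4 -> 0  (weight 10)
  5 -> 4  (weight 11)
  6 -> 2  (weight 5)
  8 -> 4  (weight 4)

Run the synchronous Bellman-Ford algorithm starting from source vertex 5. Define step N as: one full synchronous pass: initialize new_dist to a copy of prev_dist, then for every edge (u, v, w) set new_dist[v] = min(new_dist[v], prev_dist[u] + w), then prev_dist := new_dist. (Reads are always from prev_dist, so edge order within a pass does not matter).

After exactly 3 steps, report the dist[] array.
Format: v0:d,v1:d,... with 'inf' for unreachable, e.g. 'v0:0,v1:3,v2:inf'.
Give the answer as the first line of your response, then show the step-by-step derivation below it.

v0:21,v1:inf,v2:inf,v3:inf,v4:11,v5:0,v6:inf,v7:inf,v8:29

step 1: dist = v0:inf,v1:inf,v2:inf,v3:inf,v4:11,v5:0,v6:inf,v7:inf,v8:inf
step 2: dist = v0:21,v1:inf,v2:inf,v3:inf,v4:11,v5:0,v6:inf,v7:inf,v8:inf
step 3: dist = v0:21,v1:inf,v2:inf,v3:inf,v4:11,v5:0,v6:inf,v7:inf,v8:29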